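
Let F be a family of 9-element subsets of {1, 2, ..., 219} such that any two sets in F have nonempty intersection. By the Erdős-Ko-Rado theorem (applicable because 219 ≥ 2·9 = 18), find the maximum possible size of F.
max |F| = C(218, 8) = 111096303286923

The Erdős-Ko-Rado theorem states: for n ≥ 2k, an intersecting family of k-subsets of an n-element set has size at most C(n − 1, k − 1), with equality for 'star' families {A ⊆ [n] : |A| = k, i ∈ A} (fix an element i). For n = 219, k = 9: C(218, 8) = 111096303286923.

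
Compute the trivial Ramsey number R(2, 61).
R(2, 61) = 61

R(2, k) = k for all k ≥ 2: in a 2-colouring of K_k, either some edge is red (a red K_2) or all edges are blue (a blue K_k). And K_{60} coloured all-blue has no blue K_61, so R(2, 61) > 60. Hence R(2, 61) = 61.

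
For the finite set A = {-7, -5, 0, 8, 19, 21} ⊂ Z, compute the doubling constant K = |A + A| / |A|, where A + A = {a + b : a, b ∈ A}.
K = |A + A| / |A| = 19/6

Enumerate A + A = {a + b : a, b ∈ A}. With |A| = 6, there are |A|^2 = 36 ordered sum pairs; collecting distinct values, A + A = {-14, -12, -10, -7, -5, 0, 1, 3, 8, 12, 14, 16, 19, 21, 27, 29, 38, 40, 42}, so |A + A| = 19. Thus K = 19/6. For comparison, the minimum possible |A + A| over all 6-element sets is 2·6 − 1 = 11 (so min K = 11/6), attained only by arithmetic progressions.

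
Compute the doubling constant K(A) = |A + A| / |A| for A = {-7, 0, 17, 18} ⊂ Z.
K = |A + A| / |A| = 10/4 = 5/2

Enumerate A + A = {a + b : a, b ∈ A}. With |A| = 4, there are |A|^2 = 16 ordered sum pairs; collecting distinct values, A + A = {-14, -7, 0, 10, 11, 17, 18, 34, 35, 36}, so |A + A| = 10. Thus K = 10/4 = 5/2. For comparison, the minimum possible |A + A| over all 4-element sets is 2·4 − 1 = 7 (so min K = 7/4), attained only by arithmetic progressions.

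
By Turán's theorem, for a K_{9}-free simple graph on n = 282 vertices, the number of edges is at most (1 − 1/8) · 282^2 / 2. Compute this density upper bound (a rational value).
Turán density bound = (7/8) · 282^2/2 = 139167/4 ≈ 34791.75

Turán's theorem: ex(n, K_{r+1}) is achieved by the complete r-partite Turán graph T(n, r) with parts as balanced as possible, and is at most (1 − 1/r) · n^2/2. For r = 8, n = 282: the density bound is (7/8) · 79524/2 = 139167/4 ≈ 34791.75. The integer-valued extremum is e(T(282, 8)) = 34791, which is strictly less than the density bound 139167/4 since 8 ∤ 282 (the parts of T(282, 8) cannot all be equal).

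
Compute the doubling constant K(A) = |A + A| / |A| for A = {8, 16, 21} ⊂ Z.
K = |A + A| / |A| = 6/3 = 2

Enumerate A + A = {a + b : a, b ∈ A}. With |A| = 3, there are |A|^2 = 9 ordered sum pairs; collecting distinct values, A + A = {16, 24, 29, 32, 37, 42}, so |A + A| = 6. Thus K = 6/3 = 2. For comparison, the minimum possible |A + A| over all 3-element sets is 2·3 − 1 = 5 (so min K = 5/3), attained only by arithmetic progressions.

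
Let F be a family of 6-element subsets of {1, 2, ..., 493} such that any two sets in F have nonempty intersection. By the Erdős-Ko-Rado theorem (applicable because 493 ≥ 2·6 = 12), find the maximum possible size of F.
max |F| = C(492, 5) = 235391138808

Erdős-Ko-Rado (1961): when n ≥ 2k, max |F| = C(n−1, k−1). The bound is attained by the star {A : i ∈ A} for any fixed i ∈ [n]. Here C(493−1, 6−1) = C(492, 5) = 235391138808.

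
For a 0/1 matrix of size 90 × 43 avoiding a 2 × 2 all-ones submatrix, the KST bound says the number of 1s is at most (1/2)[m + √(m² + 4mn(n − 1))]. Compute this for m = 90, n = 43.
z(90, 43; 2, 2) ≤ (1/2)[90 + √(90² + 4·90·43·42)] = (1/2)[90 + √658260] = 450.6661

Kővári–Sós–Turán: let r_1, ..., r_90 be the row sums and z = Σ r_i the total number of 1s. Each pair of columns can share at most one row with both entries 1 (else a 2×2 all-ones block appears), so Σ_i C(r_i, 2) ≤ C(43, 2) = 903. By convexity Σ_i C(r_i, 2) ≥ 90·C(z/90, 2) = z(z − 90)/(2·90), giving z² − 90z − 90·43·42 ≤ 0 and hence z ≤ (1/2)[90 + √(8100 + 4·162540)] = (1/2)[90 + √658260] ≈ (1/2)(90 + 811.3322) = 450.6661.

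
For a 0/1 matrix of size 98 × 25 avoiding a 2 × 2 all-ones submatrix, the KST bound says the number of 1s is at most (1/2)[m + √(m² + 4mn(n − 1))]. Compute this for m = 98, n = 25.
z(98, 25; 2, 2) ≤ (1/2)[98 + √(98² + 4·98·25·24)] = (1/2)[98 + √244804] = 296.3884

Kővári–Sós–Turán: let r_1, ..., r_98 be the row sums and z = Σ r_i the total number of 1s. Each pair of columns can share at most one row with both entries 1 (else a 2×2 all-ones block appears), so Σ_i C(r_i, 2) ≤ C(25, 2) = 300. By convexity Σ_i C(r_i, 2) ≥ 98·C(z/98, 2) = z(z − 98)/(2·98), giving z² − 98z − 98·25·24 ≤ 0 and hence z ≤ (1/2)[98 + √(9604 + 4·58800)] = (1/2)[98 + √244804] ≈ (1/2)(98 + 494.7767) = 296.3884.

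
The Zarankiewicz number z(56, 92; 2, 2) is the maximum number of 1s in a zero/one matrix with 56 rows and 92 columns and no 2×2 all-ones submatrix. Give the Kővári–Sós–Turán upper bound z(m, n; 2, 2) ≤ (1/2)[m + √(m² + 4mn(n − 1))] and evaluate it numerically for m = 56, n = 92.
z(56, 92; 2, 2) ≤ (1/2)[56 + √(56² + 4·56·92·91)] = (1/2)[56 + √1878464] = 713.2853

Kővári–Sós–Turán: let r_1, ..., r_56 be the row sums and z = Σ r_i the total number of 1s. Each pair of columns can share at most one row with both entries 1 (else a 2×2 all-ones block appears), so Σ_i C(r_i, 2) ≤ C(92, 2) = 4186. By convexity Σ_i C(r_i, 2) ≥ 56·C(z/56, 2) = z(z − 56)/(2·56), giving z² − 56z − 56·92·91 ≤ 0 and hence z ≤ (1/2)[56 + √(3136 + 4·468832)] = (1/2)[56 + √1878464] ≈ (1/2)(56 + 1370.5707) = 713.2853.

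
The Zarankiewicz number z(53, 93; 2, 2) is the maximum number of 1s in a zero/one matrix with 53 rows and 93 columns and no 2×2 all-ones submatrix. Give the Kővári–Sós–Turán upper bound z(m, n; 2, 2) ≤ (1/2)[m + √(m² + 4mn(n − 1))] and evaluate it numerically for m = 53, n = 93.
z(53, 93; 2, 2) ≤ (1/2)[53 + √(53² + 4·53·93·92)] = (1/2)[53 + √1816681] = 700.4215

Kővári–Sós–Turán: let r_1, ..., r_53 be the row sums and z = Σ r_i the total number of 1s. Each pair of columns can share at most one row with both entries 1 (else a 2×2 all-ones block appears), so Σ_i C(r_i, 2) ≤ C(93, 2) = 4278. By convexity Σ_i C(r_i, 2) ≥ 53·C(z/53, 2) = z(z − 53)/(2·53), giving z² − 53z − 53·93·92 ≤ 0 and hence z ≤ (1/2)[53 + √(2809 + 4·453468)] = (1/2)[53 + √1816681] ≈ (1/2)(53 + 1347.8431) = 700.4215.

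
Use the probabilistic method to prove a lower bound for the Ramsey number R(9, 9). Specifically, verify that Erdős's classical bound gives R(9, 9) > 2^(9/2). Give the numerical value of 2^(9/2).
2^(9/2) = 22.6274; so R(9, 9) > 22.6274

Colour each edge of K_n uniformly at random with red/blue. The expected number of monochromatic K_9 is C(n, 9) · 2 · 2^(−C(9,2)). If C(n, 9) · 2^(1 − C(9,2)) < 1, then with positive probability no monochromatic K_9 exists, so R(9, 9) > n. The standard estimate C(n, 9) ≤ n^9/9! shows this inequality holds whenever n ≤ 2^(9/2) (since 9! · 2^(C(9,2) − 1) > 2^(9^2/2) ≥ n^9). Hence R(9, 9) > 2^(9/2) = 22.6274.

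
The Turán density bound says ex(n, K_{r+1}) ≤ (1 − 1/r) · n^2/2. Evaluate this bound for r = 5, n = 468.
Turán density bound = (4/5) · 468^2/2 = 438048/5 ≈ 87609.6

Turán's theorem: ex(n, K_{r+1}) is achieved by the complete r-partite Turán graph T(n, r) with parts as balanced as possible, and is at most (1 − 1/r) · n^2/2. For r = 5, n = 468: the density bound is (4/5) · 219024/2 = 438048/5 ≈ 87609.6. The integer-valued extremum is e(T(468, 5)) = 87609, which is strictly less than the density bound 438048/5 since 5 ∤ 468 (the parts of T(468, 5) cannot all be equal).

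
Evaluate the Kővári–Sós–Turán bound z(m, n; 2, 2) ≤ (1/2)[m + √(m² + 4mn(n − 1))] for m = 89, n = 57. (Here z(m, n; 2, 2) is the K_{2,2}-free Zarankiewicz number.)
z(89, 57; 2, 2) ≤ (1/2)[89 + √(89² + 4·89·57·56)] = (1/2)[89 + √1144273] = 579.3535

Kővári–Sós–Turán: let r_1, ..., r_89 be the row sums and z = Σ r_i the total number of 1s. Each pair of columns can share at most one row with both entries 1 (else a 2×2 all-ones block appears), so Σ_i C(r_i, 2) ≤ C(57, 2) = 1596. By convexity Σ_i C(r_i, 2) ≥ 89·C(z/89, 2) = z(z − 89)/(2·89), giving z² − 89z − 89·57·56 ≤ 0 and hence z ≤ (1/2)[89 + √(7921 + 4·284088)] = (1/2)[89 + √1144273] ≈ (1/2)(89 + 1069.707) = 579.3535.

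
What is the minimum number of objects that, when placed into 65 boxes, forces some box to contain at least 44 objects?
n = (44 − 1)·65 + 1 = 2796

By the generalised pigeonhole principle, to guarantee some box contains ≥ r objects we need more than (r − 1) · k objects total. Threshold: n = (r − 1) · k + 1. With r = 44 and k = 65: n = 43 · 65 + 1 = 2795 + 1 = 2796. For n = 2795 = 43 · 65, we can put exactly 43 objects in every box, avoiding 44 in any single one — so 2796 is tight.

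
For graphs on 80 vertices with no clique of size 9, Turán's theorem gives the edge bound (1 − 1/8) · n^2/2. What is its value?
Turán density bound = (7/8) · 80^2/2 = 2800

Turán's theorem: ex(n, K_{r+1}) is achieved by the complete r-partite Turán graph T(n, r) with parts as balanced as possible, and is at most (1 − 1/r) · n^2/2. For r = 8, n = 80: the density bound is (7/8) · 6400/2 = 2800. Since 8 ∣ 80, the Turán graph T(80, 8) has parts of equal size 10, and its edge count e(T(80, 8)) = 2800 attains the density bound exactly.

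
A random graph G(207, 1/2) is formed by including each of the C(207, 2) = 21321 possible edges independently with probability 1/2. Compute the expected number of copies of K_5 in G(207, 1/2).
E[# K_5] = C(207, 5) · (1/2)^C(5, 2) = 3016729611 / 2^10 ≈ 2946025.010742

For each 5-subset S of vertices (there are C(207, 5) = 3016729611 such S), let X_S = 1 if S induces a K_5 (all C(5, 2) = 10 edges present). Then P(X_S = 1) = (1/2)^10 = 1/1024. By linearity of expectation, E[# K_5] = C(207, 5) · (1/2)^10 = 3016729611 / 1024 ≈ 2946025.010742.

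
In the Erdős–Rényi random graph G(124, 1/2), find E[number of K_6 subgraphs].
E[# K_6] = C(124, 6) · (1/2)^C(6, 2) = 4465475476 / 2^15 = 1116368869/8192 ≈ 136275.496704

For each 6-subset S of vertices (there are C(124, 6) = 4465475476 such S), let X_S = 1 if S induces a K_6 (all C(6, 2) = 15 edges present). Then P(X_S = 1) = (1/2)^15 = 1/32768. By linearity of expectation, E[# K_6] = C(124, 6) · (1/2)^15 = 4465475476 / 32768 = 1116368869/8192 ≈ 136275.496704.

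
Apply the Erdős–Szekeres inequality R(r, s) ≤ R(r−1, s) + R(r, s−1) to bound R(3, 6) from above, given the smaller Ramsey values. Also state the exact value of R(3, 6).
R(3, 6) ≤ R(2, 6) + R(3, 5) = 6 + 14 = 20; exact value R(3, 6) = 18.

The Erdős–Szekeres recurrence R(r, s) ≤ R(r−1, s) + R(r, s−1) applied to (r, s) = (3, 6) gives
  R(3, 6) ≤ R(2, 6) + R(3, 5) = 6 + 14 = 20.
(Recall R(2, k) = k and R is symmetric.) The recurrence is not tight here (it gives 20, but the exact value is R(3, 6) = 18); the tight upper bound requires a sharper argument than the simple recurrence, combined with a lower-bound construction on K_{17}.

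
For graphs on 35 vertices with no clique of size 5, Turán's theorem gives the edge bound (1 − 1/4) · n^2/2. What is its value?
Turán density bound = (3/4) · 35^2/2 = 3675/8 ≈ 459.375

Turán's theorem: ex(n, K_{r+1}) is achieved by the complete r-partite Turán graph T(n, r) with parts as balanced as possible, and is at most (1 − 1/r) · n^2/2. For r = 4, n = 35: the density bound is (3/4) · 1225/2 = 3675/8 ≈ 459.375. The integer-valued extremum is e(T(35, 4)) = 459, which is strictly less than the density bound 3675/8 since 4 ∤ 35 (the parts of T(35, 4) cannot all be equal).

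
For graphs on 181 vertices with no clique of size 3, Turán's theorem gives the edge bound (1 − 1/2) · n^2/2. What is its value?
Turán density bound = (1/2) · 181^2/2 = 32761/4 ≈ 8190.25

Turán's theorem: ex(n, K_{r+1}) is achieved by the complete r-partite Turán graph T(n, r) with parts as balanced as possible, and is at most (1 − 1/r) · n^2/2. For r = 2, n = 181: the density bound is (1/2) · 32761/2 = 32761/4 ≈ 8190.25. The integer-valued extremum is e(T(181, 2)) = 8190, which is strictly less than the density bound 32761/4 since 2 ∤ 181 (the parts of T(181, 2) cannot all be equal).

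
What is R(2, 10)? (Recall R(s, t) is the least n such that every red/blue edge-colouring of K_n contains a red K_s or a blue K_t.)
R(2, 10) = 10

R(2, k) = k for all k ≥ 2: in a 2-colouring of K_k, either some edge is red (a red K_2) or all edges are blue (a blue K_k). And K_{9} coloured all-blue has no blue K_10, so R(2, 10) > 9. Hence R(2, 10) = 10.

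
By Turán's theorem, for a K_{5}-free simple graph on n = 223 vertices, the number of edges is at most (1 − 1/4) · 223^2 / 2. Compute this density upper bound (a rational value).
Turán density bound = (3/4) · 223^2/2 = 149187/8 ≈ 18648.375

Turán's theorem: ex(n, K_{r+1}) is achieved by the complete r-partite Turán graph T(n, r) with parts as balanced as possible, and is at most (1 − 1/r) · n^2/2. For r = 4, n = 223: the density bound is (3/4) · 49729/2 = 149187/8 ≈ 18648.375. The integer-valued extremum is e(T(223, 4)) = 18648, which is strictly less than the density bound 149187/8 since 4 ∤ 223 (the parts of T(223, 4) cannot all be equal).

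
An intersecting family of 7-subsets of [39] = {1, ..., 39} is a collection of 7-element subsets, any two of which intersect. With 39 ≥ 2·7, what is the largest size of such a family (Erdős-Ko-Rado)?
max |F| = C(38, 6) = 2760681

The Erdős-Ko-Rado theorem states: for n ≥ 2k, an intersecting family of k-subsets of an n-element set has size at most C(n − 1, k − 1), with equality for 'star' families {A ⊆ [n] : |A| = k, i ∈ A} (fix an element i). For n = 39, k = 7: C(38, 6) = 2760681.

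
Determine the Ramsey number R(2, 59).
R(2, 59) = 59

R(2, k) = k for all k ≥ 2: in a 2-colouring of K_k, either some edge is red (a red K_2) or all edges are blue (a blue K_k). And K_{58} coloured all-blue has no blue K_59, so R(2, 59) > 58. Hence R(2, 59) = 59.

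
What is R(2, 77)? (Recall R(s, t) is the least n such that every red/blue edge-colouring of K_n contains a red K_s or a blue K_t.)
R(2, 77) = 77

R(2, k) = k for all k ≥ 2: in a 2-colouring of K_k, either some edge is red (a red K_2) or all edges are blue (a blue K_k). And K_{76} coloured all-blue has no blue K_77, so R(2, 77) > 76. Hence R(2, 77) = 77.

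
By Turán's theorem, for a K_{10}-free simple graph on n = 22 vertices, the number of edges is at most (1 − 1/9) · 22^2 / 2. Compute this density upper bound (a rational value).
Turán density bound = (8/9) · 22^2/2 = 1936/9 ≈ 215.1111

Turán's theorem: ex(n, K_{r+1}) is achieved by the complete r-partite Turán graph T(n, r) with parts as balanced as possible, and is at most (1 − 1/r) · n^2/2. For r = 9, n = 22: the density bound is (8/9) · 484/2 = 1936/9 ≈ 215.1111. The integer-valued extremum is e(T(22, 9)) = 214, which is strictly less than the density bound 1936/9 since 9 ∤ 22 (the parts of T(22, 9) cannot all be equal).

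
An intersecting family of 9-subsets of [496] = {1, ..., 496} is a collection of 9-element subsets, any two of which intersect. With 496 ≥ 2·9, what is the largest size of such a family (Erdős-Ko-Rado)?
max |F| = C(495, 8) = 84455881607592495

The Erdős-Ko-Rado theorem states: for n ≥ 2k, an intersecting family of k-subsets of an n-element set has size at most C(n − 1, k − 1), with equality for 'star' families {A ⊆ [n] : |A| = k, i ∈ A} (fix an element i). For n = 496, k = 9: C(495, 8) = 84455881607592495.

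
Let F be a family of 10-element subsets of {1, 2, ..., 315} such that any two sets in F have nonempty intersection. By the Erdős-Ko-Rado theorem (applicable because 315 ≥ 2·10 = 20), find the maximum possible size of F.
max |F| = C(314, 9) = 72837767741372062

The Erdős-Ko-Rado theorem states: for n ≥ 2k, an intersecting family of k-subsets of an n-element set has size at most C(n − 1, k − 1), with equality for 'star' families {A ⊆ [n] : |A| = k, i ∈ A} (fix an element i). For n = 315, k = 10: C(314, 9) = 72837767741372062.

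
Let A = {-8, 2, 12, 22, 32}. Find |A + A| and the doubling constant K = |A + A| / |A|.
K = |A + A| / |A| = 9/5

Enumerate A + A = {a + b : a, b ∈ A}. With |A| = 5, there are |A|^2 = 25 ordered sum pairs; collecting distinct values, A + A = {-16, -6, 4, 14, 24, 34, 44, 54, 64}, so |A + A| = 9. Thus K = 9/5. Here |A + A| = 2|A| − 1 = 9, the minimum possible — so K = 9/5 is minimal, which holds iff A is an arithmetic progression.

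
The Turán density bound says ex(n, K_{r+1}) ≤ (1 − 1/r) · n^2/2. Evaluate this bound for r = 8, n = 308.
Turán density bound = (7/8) · 308^2/2 = 41503

Turán's theorem: ex(n, K_{r+1}) is achieved by the complete r-partite Turán graph T(n, r) with parts as balanced as possible, and is at most (1 − 1/r) · n^2/2. For r = 8, n = 308: the density bound is (7/8) · 94864/2 = 41503. The integer-valued extremum is e(T(308, 8)) = 41502, which is strictly less than the density bound 41503 since 8 ∤ 308 (the parts of T(308, 8) cannot all be equal).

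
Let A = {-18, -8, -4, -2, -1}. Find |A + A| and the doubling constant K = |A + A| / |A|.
K = |A + A| / |A| = 15/5 = 3

Enumerate A + A = {a + b : a, b ∈ A}. With |A| = 5, there are |A|^2 = 25 ordered sum pairs; collecting distinct values, A + A = {-36, -26, -22, -20, -19, -16, -12, -10, -9, -8, -6, -5, -4, -3, -2}, so |A + A| = 15. Thus K = 15/5 = 3. For comparison, the minimum possible |A + A| over all 5-element sets is 2·5 − 1 = 9 (so min K = 9/5), attained only by arithmetic progressions.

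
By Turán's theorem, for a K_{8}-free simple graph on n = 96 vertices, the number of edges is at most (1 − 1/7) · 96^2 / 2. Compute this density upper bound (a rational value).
Turán density bound = (6/7) · 96^2/2 = 27648/7 ≈ 3949.7143

Turán's theorem: ex(n, K_{r+1}) is achieved by the complete r-partite Turán graph T(n, r) with parts as balanced as possible, and is at most (1 − 1/r) · n^2/2. For r = 7, n = 96: the density bound is (6/7) · 9216/2 = 27648/7 ≈ 3949.7143. The integer-valued extremum is e(T(96, 7)) = 3949, which is strictly less than the density bound 27648/7 since 7 ∤ 96 (the parts of T(96, 7) cannot all be equal).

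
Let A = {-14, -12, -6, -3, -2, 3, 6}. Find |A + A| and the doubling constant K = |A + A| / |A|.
K = |A + A| / |A| = 24/7

Enumerate A + A = {a + b : a, b ∈ A}. With |A| = 7, there are |A|^2 = 49 ordered sum pairs; collecting distinct values, A + A = {-28, -26, -24, -20, -18, -17, -16, -15, -14, -12, -11, -9, -8, -6, -5, -4, -3, 0, 1, 3, 4, 6, 9, 12}, so |A + A| = 24. Thus K = 24/7. For comparison, the minimum possible |A + A| over all 7-element sets is 2·7 − 1 = 13 (so min K = 13/7), attained only by arithmetic progressions.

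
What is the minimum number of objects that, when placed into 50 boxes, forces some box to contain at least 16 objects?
n = (16 − 1)·50 + 1 = 751

By the generalised pigeonhole principle, to guarantee some box contains ≥ r objects we need more than (r − 1) · k objects total. Threshold: n = (r − 1) · k + 1. With r = 16 and k = 50: n = 15 · 50 + 1 = 750 + 1 = 751. For n = 750 = 15 · 50, we can put exactly 15 objects in every box, avoiding 16 in any single one — so 751 is tight.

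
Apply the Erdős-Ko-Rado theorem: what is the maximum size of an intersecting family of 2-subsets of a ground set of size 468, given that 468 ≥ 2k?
max |F| = C(467, 1) = 467

Erdős-Ko-Rado (1961): when n ≥ 2k, max |F| = C(n−1, k−1). The bound is attained by the star {A : i ∈ A} for any fixed i ∈ [n]. Here C(468−1, 2−1) = C(467, 1) = 467.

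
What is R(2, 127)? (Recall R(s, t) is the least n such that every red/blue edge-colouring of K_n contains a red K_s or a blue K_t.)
R(2, 127) = 127

R(2, k) = k for all k ≥ 2: in a 2-colouring of K_k, either some edge is red (a red K_2) or all edges are blue (a blue K_k). And K_{126} coloured all-blue has no blue K_127, so R(2, 127) > 126. Hence R(2, 127) = 127.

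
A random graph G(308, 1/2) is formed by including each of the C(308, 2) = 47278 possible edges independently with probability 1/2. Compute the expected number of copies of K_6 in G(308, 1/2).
E[# K_6] = C(308, 6) · (1/2)^C(6, 2) = 1129000342008 / 2^15 = 141125042751/4096 ≈ 34454356.140381

For each 6-subset S of vertices (there are C(308, 6) = 1129000342008 such S), let X_S = 1 if S induces a K_6 (all C(6, 2) = 15 edges present). Then P(X_S = 1) = (1/2)^15 = 1/32768. By linearity of expectation, E[# K_6] = C(308, 6) · (1/2)^15 = 1129000342008 / 32768 = 141125042751/4096 ≈ 34454356.140381.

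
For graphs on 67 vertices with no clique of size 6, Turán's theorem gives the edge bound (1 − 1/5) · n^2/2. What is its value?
Turán density bound = (4/5) · 67^2/2 = 8978/5 ≈ 1795.6

Turán's theorem: ex(n, K_{r+1}) is achieved by the complete r-partite Turán graph T(n, r) with parts as balanced as possible, and is at most (1 − 1/r) · n^2/2. For r = 5, n = 67: the density bound is (4/5) · 4489/2 = 8978/5 ≈ 1795.6. The integer-valued extremum is e(T(67, 5)) = 1795, which is strictly less than the density bound 8978/5 since 5 ∤ 67 (the parts of T(67, 5) cannot all be equal).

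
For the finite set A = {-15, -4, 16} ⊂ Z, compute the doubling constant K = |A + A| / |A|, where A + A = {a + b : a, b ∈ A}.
K = |A + A| / |A| = 6/3 = 2

Enumerate A + A = {a + b : a, b ∈ A}. With |A| = 3, there are |A|^2 = 9 ordered sum pairs; collecting distinct values, A + A = {-30, -19, -8, 1, 12, 32}, so |A + A| = 6. Thus K = 6/3 = 2. For comparison, the minimum possible |A + A| over all 3-element sets is 2·3 − 1 = 5 (so min K = 5/3), attained only by arithmetic progressions.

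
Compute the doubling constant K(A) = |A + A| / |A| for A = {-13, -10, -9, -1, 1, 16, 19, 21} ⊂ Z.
K = |A + A| / |A| = 34/8 = 17/4

Enumerate A + A = {a + b : a, b ∈ A}. With |A| = 8, there are |A|^2 = 64 ordered sum pairs; collecting distinct values, A + A = {-26, -23, -22, -20, -19, -18, -14, -12, -11, -10, -9, -8, -2, 0, 2, 3, 6, 7, 8, 9, 10, 11, 12, 15, 17, 18, 20, 22, 32, 35, 37, 38, 40, 42}, so |A + A| = 34. Thus K = 34/8 = 17/4. For comparison, the minimum possible |A + A| over all 8-element sets is 2·8 − 1 = 15 (so min K = 15/8), attained only by arithmetic progressions.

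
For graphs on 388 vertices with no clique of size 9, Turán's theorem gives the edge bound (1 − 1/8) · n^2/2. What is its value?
Turán density bound = (7/8) · 388^2/2 = 65863

Turán's theorem: ex(n, K_{r+1}) is achieved by the complete r-partite Turán graph T(n, r) with parts as balanced as possible, and is at most (1 − 1/r) · n^2/2. For r = 8, n = 388: the density bound is (7/8) · 150544/2 = 65863. The integer-valued extremum is e(T(388, 8)) = 65862, which is strictly less than the density bound 65863 since 8 ∤ 388 (the parts of T(388, 8) cannot all be equal).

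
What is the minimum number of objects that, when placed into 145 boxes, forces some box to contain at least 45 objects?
n = (45 − 1)·145 + 1 = 6381

By the generalised pigeonhole principle, to guarantee some box contains ≥ r objects we need more than (r − 1) · k objects total. Threshold: n = (r − 1) · k + 1. With r = 45 and k = 145: n = 44 · 145 + 1 = 6380 + 1 = 6381. For n = 6380 = 44 · 145, we can put exactly 44 objects in every box, avoiding 45 in any single one — so 6381 is tight.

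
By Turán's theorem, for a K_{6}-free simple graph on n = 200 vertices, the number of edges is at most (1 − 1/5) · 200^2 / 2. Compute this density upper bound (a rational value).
Turán density bound = (4/5) · 200^2/2 = 16000

Turán's theorem: ex(n, K_{r+1}) is achieved by the complete r-partite Turán graph T(n, r) with parts as balanced as possible, and is at most (1 − 1/r) · n^2/2. For r = 5, n = 200: the density bound is (4/5) · 40000/2 = 16000. Since 5 ∣ 200, the Turán graph T(200, 5) has parts of equal size 40, and its edge count e(T(200, 5)) = 16000 attains the density bound exactly.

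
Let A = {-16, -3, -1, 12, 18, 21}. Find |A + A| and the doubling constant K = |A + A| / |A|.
K = |A + A| / |A| = 20/6 = 10/3

Enumerate A + A = {a + b : a, b ∈ A}. With |A| = 6, there are |A|^2 = 36 ordered sum pairs; collecting distinct values, A + A = {-32, -19, -17, -6, -4, -2, 2, 5, 9, 11, 15, 17, 18, 20, 24, 30, 33, 36, 39, 42}, so |A + A| = 20. Thus K = 20/6 = 10/3. For comparison, the minimum possible |A + A| over all 6-element sets is 2·6 − 1 = 11 (so min K = 11/6), attained only by arithmetic progressions.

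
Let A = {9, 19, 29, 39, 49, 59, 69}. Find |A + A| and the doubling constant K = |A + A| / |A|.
K = |A + A| / |A| = 13/7

Enumerate A + A = {a + b : a, b ∈ A}. With |A| = 7, there are |A|^2 = 49 ordered sum pairs; collecting distinct values, A + A = {18, 28, 38, 48, 58, 68, 78, 88, 98, 108, 118, 128, 138}, so |A + A| = 13. Thus K = 13/7. Here |A + A| = 2|A| − 1 = 13, the minimum possible — so K = 13/7 is minimal, which holds iff A is an arithmetic progression.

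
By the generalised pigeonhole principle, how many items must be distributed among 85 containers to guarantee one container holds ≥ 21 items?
n = (21 − 1)·85 + 1 = 1701

By the generalised pigeonhole principle, to guarantee some box contains ≥ r objects we need more than (r − 1) · k objects total. Threshold: n = (r − 1) · k + 1. With r = 21 and k = 85: n = 20 · 85 + 1 = 1700 + 1 = 1701. For n = 1700 = 20 · 85, we can put exactly 20 objects in every box, avoiding 21 in any single one — so 1701 is tight.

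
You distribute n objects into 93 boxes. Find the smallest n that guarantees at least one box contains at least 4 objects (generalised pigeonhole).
n = (4 − 1)·93 + 1 = 280

By the generalised pigeonhole principle, to guarantee some box contains ≥ r objects we need more than (r − 1) · k objects total. Threshold: n = (r − 1) · k + 1. With r = 4 and k = 93: n = 3 · 93 + 1 = 279 + 1 = 280. For n = 279 = 3 · 93, we can put exactly 3 objects in every box, avoiding 4 in any single one — so 280 is tight.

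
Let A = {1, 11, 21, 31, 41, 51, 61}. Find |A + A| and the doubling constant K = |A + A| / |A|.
K = |A + A| / |A| = 13/7

Enumerate A + A = {a + b : a, b ∈ A}. With |A| = 7, there are |A|^2 = 49 ordered sum pairs; collecting distinct values, A + A = {2, 12, 22, 32, 42, 52, 62, 72, 82, 92, 102, 112, 122}, so |A + A| = 13. Thus K = 13/7. Here |A + A| = 2|A| − 1 = 13, the minimum possible — so K = 13/7 is minimal, which holds iff A is an arithmetic progression.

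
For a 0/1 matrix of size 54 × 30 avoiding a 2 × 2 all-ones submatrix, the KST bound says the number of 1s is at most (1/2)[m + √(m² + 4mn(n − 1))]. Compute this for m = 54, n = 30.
z(54, 30; 2, 2) ≤ (1/2)[54 + √(54² + 4·54·30·29)] = (1/2)[54 + √190836] = 245.4239

Kővári–Sós–Turán: let r_1, ..., r_54 be the row sums and z = Σ r_i the total number of 1s. Each pair of columns can share at most one row with both entries 1 (else a 2×2 all-ones block appears), so Σ_i C(r_i, 2) ≤ C(30, 2) = 435. By convexity Σ_i C(r_i, 2) ≥ 54·C(z/54, 2) = z(z − 54)/(2·54), giving z² − 54z − 54·30·29 ≤ 0 and hence z ≤ (1/2)[54 + √(2916 + 4·46980)] = (1/2)[54 + √190836] ≈ (1/2)(54 + 436.8478) = 245.4239.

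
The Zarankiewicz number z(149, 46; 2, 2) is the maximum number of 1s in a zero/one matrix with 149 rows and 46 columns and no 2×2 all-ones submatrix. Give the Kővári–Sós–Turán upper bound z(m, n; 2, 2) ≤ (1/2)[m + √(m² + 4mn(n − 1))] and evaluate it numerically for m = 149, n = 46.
z(149, 46; 2, 2) ≤ (1/2)[149 + √(149² + 4·149·46·45)] = (1/2)[149 + √1255921] = 634.8394

Kővári–Sós–Turán: let r_1, ..., r_149 be the row sums and z = Σ r_i the total number of 1s. Each pair of columns can share at most one row with both entries 1 (else a 2×2 all-ones block appears), so Σ_i C(r_i, 2) ≤ C(46, 2) = 1035. By convexity Σ_i C(r_i, 2) ≥ 149·C(z/149, 2) = z(z − 149)/(2·149), giving z² − 149z − 149·46·45 ≤ 0 and hence z ≤ (1/2)[149 + √(22201 + 4·308430)] = (1/2)[149 + √1255921] ≈ (1/2)(149 + 1120.6788) = 634.8394.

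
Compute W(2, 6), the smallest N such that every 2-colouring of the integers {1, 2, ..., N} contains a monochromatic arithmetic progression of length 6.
W(2, 6) = 1132

This is a classical value, W(2, 6) = 1132, established by combining an explicit 2-colouring of {1, ..., 1131} with no monochromatic 6-AP (giving the lower bound W(2, 6) > 1131) and a finite case analysis / exhaustive computer search showing every 2-colouring of {1, ..., 1132} has such an AP.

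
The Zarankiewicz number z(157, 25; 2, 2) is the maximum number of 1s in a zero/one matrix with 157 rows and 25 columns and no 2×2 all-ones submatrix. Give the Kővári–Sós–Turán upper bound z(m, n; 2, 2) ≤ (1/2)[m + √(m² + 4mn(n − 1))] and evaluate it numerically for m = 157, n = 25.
z(157, 25; 2, 2) ≤ (1/2)[157 + √(157² + 4·157·25·24)] = (1/2)[157 + √401449] = 395.3

Kővári–Sós–Turán: let r_1, ..., r_157 be the row sums and z = Σ r_i the total number of 1s. Each pair of columns can share at most one row with both entries 1 (else a 2×2 all-ones block appears), so Σ_i C(r_i, 2) ≤ C(25, 2) = 300. By convexity Σ_i C(r_i, 2) ≥ 157·C(z/157, 2) = z(z − 157)/(2·157), giving z² − 157z − 157·25·24 ≤ 0 and hence z ≤ (1/2)[157 + √(24649 + 4·94200)] = (1/2)[157 + √401449] ≈ (1/2)(157 + 633.6) = 395.3.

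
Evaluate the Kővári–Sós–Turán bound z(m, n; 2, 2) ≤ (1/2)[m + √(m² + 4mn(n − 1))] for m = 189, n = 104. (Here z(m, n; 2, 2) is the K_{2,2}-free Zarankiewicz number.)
z(189, 104; 2, 2) ≤ (1/2)[189 + √(189² + 4·189·104·103)] = (1/2)[189 + √8133993] = 1520.5078

Kővári–Sós–Turán: let r_1, ..., r_189 be the row sums and z = Σ r_i the total number of 1s. Each pair of columns can share at most one row with both entries 1 (else a 2×2 all-ones block appears), so Σ_i C(r_i, 2) ≤ C(104, 2) = 5356. By convexity Σ_i C(r_i, 2) ≥ 189·C(z/189, 2) = z(z − 189)/(2·189), giving z² − 189z − 189·104·103 ≤ 0 and hence z ≤ (1/2)[189 + √(35721 + 4·2024568)] = (1/2)[189 + √8133993] ≈ (1/2)(189 + 2852.0156) = 1520.5078.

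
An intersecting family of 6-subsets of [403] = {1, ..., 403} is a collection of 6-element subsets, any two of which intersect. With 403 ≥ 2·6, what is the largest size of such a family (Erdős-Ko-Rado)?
max |F| = C(402, 5) = 85330666680

The Erdős-Ko-Rado theorem states: for n ≥ 2k, an intersecting family of k-subsets of an n-element set has size at most C(n − 1, k − 1), with equality for 'star' families {A ⊆ [n] : |A| = k, i ∈ A} (fix an element i). For n = 403, k = 6: C(402, 5) = 85330666680.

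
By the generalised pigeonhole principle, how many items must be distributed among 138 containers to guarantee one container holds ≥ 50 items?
n = (50 − 1)·138 + 1 = 6763

By the generalised pigeonhole principle, to guarantee some box contains ≥ r objects we need more than (r − 1) · k objects total. Threshold: n = (r − 1) · k + 1. With r = 50 and k = 138: n = 49 · 138 + 1 = 6762 + 1 = 6763. For n = 6762 = 49 · 138, we can put exactly 49 objects in every box, avoiding 50 in any single one — so 6763 is tight.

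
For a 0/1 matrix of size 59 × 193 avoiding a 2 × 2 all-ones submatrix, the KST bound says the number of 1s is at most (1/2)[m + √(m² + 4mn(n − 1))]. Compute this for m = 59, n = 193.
z(59, 193; 2, 2) ≤ (1/2)[59 + √(59² + 4·59·193·192)] = (1/2)[59 + √8748697] = 1508.4098

Kővári–Sós–Turán: let r_1, ..., r_59 be the row sums and z = Σ r_i the total number of 1s. Each pair of columns can share at most one row with both entries 1 (else a 2×2 all-ones block appears), so Σ_i C(r_i, 2) ≤ C(193, 2) = 18528. By convexity Σ_i C(r_i, 2) ≥ 59·C(z/59, 2) = z(z − 59)/(2·59), giving z² − 59z − 59·193·192 ≤ 0 and hence z ≤ (1/2)[59 + √(3481 + 4·2186304)] = (1/2)[59 + √8748697] ≈ (1/2)(59 + 2957.8196) = 1508.4098.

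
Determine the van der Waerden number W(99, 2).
W(99, 2) = 99 + 1 = 100

A 2-term AP is any pair of integers, so a monochromatic 2-AP exists iff some colour is used at least twice. With 99 colours, the colouring i ↦ i on {1, ..., 99} uses each colour once, avoiding any monochromatic pair, so W(99, 2) > 99. For {1, ..., 100}, pigeonhole forces two integers of the same colour, which form a monochromatic 2-AP. Hence W(99, 2) = 100.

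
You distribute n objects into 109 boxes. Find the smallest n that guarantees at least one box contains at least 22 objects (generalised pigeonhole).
n = (22 − 1)·109 + 1 = 2290

By the generalised pigeonhole principle, to guarantee some box contains ≥ r objects we need more than (r − 1) · k objects total. Threshold: n = (r − 1) · k + 1. With r = 22 and k = 109: n = 21 · 109 + 1 = 2289 + 1 = 2290. For n = 2289 = 21 · 109, we can put exactly 21 objects in every box, avoiding 22 in any single one — so 2290 is tight.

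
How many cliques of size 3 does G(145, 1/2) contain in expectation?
E[# K_3] = C(145, 3) · (1/2)^C(3, 2) = 497640 / 2^3 = 62205

For each 3-subset S of vertices (there are C(145, 3) = 497640 such S), let X_S = 1 if S induces a K_3 (all C(3, 2) = 3 edges present). Then P(X_S = 1) = (1/2)^3 = 1/8. By linearity of expectation, E[# K_3] = C(145, 3) · (1/2)^3 = 497640 / 8 = 62205.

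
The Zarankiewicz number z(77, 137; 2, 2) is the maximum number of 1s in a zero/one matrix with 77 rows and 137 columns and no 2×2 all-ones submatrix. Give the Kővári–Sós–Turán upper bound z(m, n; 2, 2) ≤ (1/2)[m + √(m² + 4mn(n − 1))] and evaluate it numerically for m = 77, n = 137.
z(77, 137; 2, 2) ≤ (1/2)[77 + √(77² + 4·77·137·136)] = (1/2)[77 + √5744585] = 1236.8932

Kővári–Sós–Turán: let r_1, ..., r_77 be the row sums and z = Σ r_i the total number of 1s. Each pair of columns can share at most one row with both entries 1 (else a 2×2 all-ones block appears), so Σ_i C(r_i, 2) ≤ C(137, 2) = 9316. By convexity Σ_i C(r_i, 2) ≥ 77·C(z/77, 2) = z(z − 77)/(2·77), giving z² − 77z − 77·137·136 ≤ 0 and hence z ≤ (1/2)[77 + √(5929 + 4·1434664)] = (1/2)[77 + √5744585] ≈ (1/2)(77 + 2396.7864) = 1236.8932.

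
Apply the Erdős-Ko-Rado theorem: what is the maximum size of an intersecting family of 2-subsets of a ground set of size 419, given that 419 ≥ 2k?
max |F| = C(418, 1) = 418

The Erdős-Ko-Rado theorem states: for n ≥ 2k, an intersecting family of k-subsets of an n-element set has size at most C(n − 1, k − 1), with equality for 'star' families {A ⊆ [n] : |A| = k, i ∈ A} (fix an element i). For n = 419, k = 2: C(418, 1) = 418.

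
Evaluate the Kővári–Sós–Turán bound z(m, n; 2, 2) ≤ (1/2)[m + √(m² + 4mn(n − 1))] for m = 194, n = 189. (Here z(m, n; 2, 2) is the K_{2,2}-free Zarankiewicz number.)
z(194, 189; 2, 2) ≤ (1/2)[194 + √(194² + 4·194·189·188)] = (1/2)[194 + √27610468] = 2724.2832

Kővári–Sós–Turán: let r_1, ..., r_194 be the row sums and z = Σ r_i the total number of 1s. Each pair of columns can share at most one row with both entries 1 (else a 2×2 all-ones block appears), so Σ_i C(r_i, 2) ≤ C(189, 2) = 17766. By convexity Σ_i C(r_i, 2) ≥ 194·C(z/194, 2) = z(z − 194)/(2·194), giving z² − 194z − 194·189·188 ≤ 0 and hence z ≤ (1/2)[194 + √(37636 + 4·6893208)] = (1/2)[194 + √27610468] ≈ (1/2)(194 + 5254.5664) = 2724.2832.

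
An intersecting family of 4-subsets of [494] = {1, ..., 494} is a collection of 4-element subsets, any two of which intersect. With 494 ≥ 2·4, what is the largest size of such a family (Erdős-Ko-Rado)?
max |F| = C(493, 3) = 19849166

Erdős-Ko-Rado (1961): when n ≥ 2k, max |F| = C(n−1, k−1). The bound is attained by the star {A : i ∈ A} for any fixed i ∈ [n]. Here C(494−1, 4−1) = C(493, 3) = 19849166.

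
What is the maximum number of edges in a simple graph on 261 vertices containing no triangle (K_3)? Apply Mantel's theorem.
ex(261, K_3) = ⌊261^2/4⌋ = 17030

Mantel (1907): a triangle-free graph on n vertices has at most ⌊n^2/4⌋ edges, with equality for the complete bipartite graph K_{⌊n/2⌋, ⌈n/2⌉}. For n = 261: ⌊261^2/4⌋ = ⌊68121/4⌋ = 17030. The extremal graph is K_{130, 131}, which has 130·131 = 17030 edges.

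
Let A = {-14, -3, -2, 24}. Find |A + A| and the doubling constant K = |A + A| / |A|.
K = |A + A| / |A| = 10/4 = 5/2

Enumerate A + A = {a + b : a, b ∈ A}. With |A| = 4, there are |A|^2 = 16 ordered sum pairs; collecting distinct values, A + A = {-28, -17, -16, -6, -5, -4, 10, 21, 22, 48}, so |A + A| = 10. Thus K = 10/4 = 5/2. For comparison, the minimum possible |A + A| over all 4-element sets is 2·4 − 1 = 7 (so min K = 7/4), attained only by arithmetic progressions.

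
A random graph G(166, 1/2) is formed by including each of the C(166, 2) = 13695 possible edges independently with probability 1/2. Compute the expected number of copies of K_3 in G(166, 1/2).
E[# K_3] = C(166, 3) · (1/2)^C(3, 2) = 748660 / 2^3 = 187165/2 = 93582.5

For each 3-subset S of vertices (there are C(166, 3) = 748660 such S), let X_S = 1 if S induces a K_3 (all C(3, 2) = 3 edges present). Then P(X_S = 1) = (1/2)^3 = 1/8. By linearity of expectation, E[# K_3] = C(166, 3) · (1/2)^3 = 748660 / 8 = 187165/2 = 93582.5.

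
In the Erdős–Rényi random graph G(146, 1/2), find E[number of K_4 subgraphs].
E[# K_4] = C(146, 4) · (1/2)^C(4, 2) = 18163860 / 2^6 = 4540965/16 = 283810.3125

For each 4-subset S of vertices (there are C(146, 4) = 18163860 such S), let X_S = 1 if S induces a K_4 (all C(4, 2) = 6 edges present). Then P(X_S = 1) = (1/2)^6 = 1/64. By linearity of expectation, E[# K_4] = C(146, 4) · (1/2)^6 = 18163860 / 64 = 4540965/16 = 283810.3125.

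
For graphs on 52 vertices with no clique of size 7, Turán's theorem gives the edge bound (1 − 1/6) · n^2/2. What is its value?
Turán density bound = (5/6) · 52^2/2 = 3380/3 ≈ 1126.6667

Turán's theorem: ex(n, K_{r+1}) is achieved by the complete r-partite Turán graph T(n, r) with parts as balanced as possible, and is at most (1 − 1/r) · n^2/2. For r = 6, n = 52: the density bound is (5/6) · 2704/2 = 3380/3 ≈ 1126.6667. The integer-valued extremum is e(T(52, 6)) = 1126, which is strictly less than the density bound 3380/3 since 6 ∤ 52 (the parts of T(52, 6) cannot all be equal).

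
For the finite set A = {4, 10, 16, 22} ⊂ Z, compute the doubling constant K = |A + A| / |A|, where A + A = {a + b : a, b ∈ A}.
K = |A + A| / |A| = 7/4

Enumerate A + A = {a + b : a, b ∈ A}. With |A| = 4, there are |A|^2 = 16 ordered sum pairs; collecting distinct values, A + A = {8, 14, 20, 26, 32, 38, 44}, so |A + A| = 7. Thus K = 7/4. Here |A + A| = 2|A| − 1 = 7, the minimum possible — so K = 7/4 is minimal, which holds iff A is an arithmetic progression.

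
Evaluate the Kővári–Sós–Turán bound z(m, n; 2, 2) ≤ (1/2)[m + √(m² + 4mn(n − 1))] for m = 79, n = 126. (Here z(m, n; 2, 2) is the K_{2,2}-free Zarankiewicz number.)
z(79, 126; 2, 2) ≤ (1/2)[79 + √(79² + 4·79·126·125)] = (1/2)[79 + √4983241] = 1155.6587

Kővári–Sós–Turán: let r_1, ..., r_79 be the row sums and z = Σ r_i the total number of 1s. Each pair of columns can share at most one row with both entries 1 (else a 2×2 all-ones block appears), so Σ_i C(r_i, 2) ≤ C(126, 2) = 7875. By convexity Σ_i C(r_i, 2) ≥ 79·C(z/79, 2) = z(z − 79)/(2·79), giving z² − 79z − 79·126·125 ≤ 0 and hence z ≤ (1/2)[79 + √(6241 + 4·1244250)] = (1/2)[79 + √4983241] ≈ (1/2)(79 + 2232.3174) = 1155.6587.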